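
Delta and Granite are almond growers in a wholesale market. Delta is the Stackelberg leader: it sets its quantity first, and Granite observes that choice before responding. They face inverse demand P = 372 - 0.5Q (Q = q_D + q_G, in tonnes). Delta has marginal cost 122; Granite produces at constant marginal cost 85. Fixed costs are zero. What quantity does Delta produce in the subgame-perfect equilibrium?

213

The follower Granite best-responds to any q_D: π_G = (372 - 0.5Q)q_G - 85q_G.
Setting the follower's marginal profit to zero, 287 - (1/2)q_D - q_G = 0, i.e. q_G = (287 - (1/2)q_D).
Delta substitutes q_G(q_D) into its own profit: π_D = q_D(372 - (1/2)q_D - (287 - (1/2)q_D)/2) - 122q_D = (457/2 - (1/4)q_D)q_D - 122q_D.
The leader's first-order condition 213/2 - (1/2)q_D = 0 yields q_D = 213.
Then q_G = (287 - (1/2)·213) = 361/2.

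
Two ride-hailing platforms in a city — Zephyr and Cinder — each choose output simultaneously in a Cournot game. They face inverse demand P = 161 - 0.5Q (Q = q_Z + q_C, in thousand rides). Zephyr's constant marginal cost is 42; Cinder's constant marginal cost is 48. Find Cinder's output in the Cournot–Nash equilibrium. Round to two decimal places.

Zephyr's profit: π_Z = (161 - 0.5Q)q_Z - (42q_Z). Setting ∂π_Z/∂q_Z = 0: 119 - q_Z - (1/2)(q_C) = 0.
Cinder's profit: π_C = (161 - 0.5Q)q_C - (48q_C). Setting ∂π_C/∂q_C = 0: 113 - q_C - (1/2)(q_Z) = 0.
Best responses: q_Z = (119 - (1/2)q_C), q_C = (113 - (1/2)q_Z).
Solving the pair: q_Z = 250/3, q_C = 214/3.

71.33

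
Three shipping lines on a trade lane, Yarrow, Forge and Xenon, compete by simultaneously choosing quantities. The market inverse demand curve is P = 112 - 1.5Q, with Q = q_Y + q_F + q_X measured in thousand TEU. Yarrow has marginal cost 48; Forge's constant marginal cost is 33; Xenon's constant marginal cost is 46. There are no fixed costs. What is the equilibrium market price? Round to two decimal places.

Yarrow's profit: π_Y = (112 - 1.5Q)q_Y - (48q_Y). Setting ∂π_Y/∂q_Y = 0: 64 - 3q_Y - (3/2)(q_F + q_X) = 0.
Forge's first-order condition: 79 - 3q_F - (3/2)(q_Y + q_X) = 0.
Xenon's first-order condition: 66 - 3q_X - (3/2)(q_Y + q_F) = 0.
Adding the 3 conditions: 209 − 3Q − 3Q = 0, i.e. Q = 209/6.
Back-substituting: q_Y = (64 − 209/4)/(3/2) = 47/6, q_F = (79 − 209/4)/(3/2) = 107/6, q_X = (66 − 209/4)/(3/2) = 55/6.
Total output Q = 209/6, so price P = 112 - (3/2)·(209/6) = 239/4.

59.75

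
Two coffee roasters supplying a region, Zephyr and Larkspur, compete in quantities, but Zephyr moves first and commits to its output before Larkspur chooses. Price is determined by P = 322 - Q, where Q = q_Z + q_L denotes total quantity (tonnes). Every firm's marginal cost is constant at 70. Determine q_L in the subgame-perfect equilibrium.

63

The follower Larkspur best-responds to any q_Z: π_L = (322 - Q)q_L - 70q_L.
Setting the follower's marginal profit to zero, 252 - q_Z - 2q_L = 0, i.e. q_L = (252 - q_Z)/2.
The leader anticipates this reaction. Substituting into P = 322 - Q gives P = 196 - (1/2)q_Z, so π_Z = (196 - (1/2)q_Z)q_Z - 70q_Z.
Maximising: ∂π_Z/∂q_Z = 126 - q_Z = 0, giving q_Z = 126.
Then q_L = (252 - 126)/2 = 63.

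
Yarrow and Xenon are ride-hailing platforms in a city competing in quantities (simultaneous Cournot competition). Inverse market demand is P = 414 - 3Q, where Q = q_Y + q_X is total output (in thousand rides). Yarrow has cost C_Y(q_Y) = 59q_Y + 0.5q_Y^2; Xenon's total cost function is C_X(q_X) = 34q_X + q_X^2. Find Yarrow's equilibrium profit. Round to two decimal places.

Yarrow's profit: π_Y = (414 - 3Q)q_Y - (59q_Y + (1/2)q_Y²). Setting ∂π_Y/∂q_Y = 0: 355 - 7q_Y - 3(q_X) = 0.
Xenon's profit: π_X = (414 - 3Q)q_X - (34q_X + q_X²). Setting ∂π_X/∂q_X = 0: 380 - 8q_X - 3(q_Y) = 0.
So q_Y = (355 - 3q_X)/7 and q_X = (380 - 3q_Y)/8.
Substituting one into the other gives q_Y = 1700/47 and q_X = 1595/47.
Price P = 414 - 3·70.1064 = 203.6809.
Yarrow's profit: 203.6809·(1700/47) - 59·(1700/47) - (1/2)(1700/47)² = 4578.9950.

4579.00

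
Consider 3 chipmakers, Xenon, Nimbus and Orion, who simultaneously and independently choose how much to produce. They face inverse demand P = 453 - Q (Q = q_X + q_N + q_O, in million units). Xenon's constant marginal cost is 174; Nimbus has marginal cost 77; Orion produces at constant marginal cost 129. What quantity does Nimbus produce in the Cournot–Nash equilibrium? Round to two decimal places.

131.25

Xenon's profit: π_X = (453 - Q)q_X - (174q_X). Setting ∂π_X/∂q_X = 0: 279 - 2q_X - (q_N + q_O) = 0.
Nimbus's profit: π_N = (453 - Q)q_N - (77q_N). Setting ∂π_N/∂q_N = 0: 376 - 2q_N - (q_X + q_O) = 0.
Orion's first-order condition: 324 - 2q_O - (q_X + q_N) = 0.
Summing all 3 equations gives 979 − 4Q = 0, hence Q = 979/4.
Back-substituting: q_X = (279 − 979/4) = 137/4, q_N = (376 − 979/4) = 525/4, q_O = (324 − 979/4) = 317/4.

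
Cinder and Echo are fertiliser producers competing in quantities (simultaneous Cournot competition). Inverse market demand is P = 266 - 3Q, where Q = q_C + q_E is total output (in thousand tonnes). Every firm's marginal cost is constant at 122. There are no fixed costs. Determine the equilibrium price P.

Each firm earns π_i = (266 - 3Q)q_i - 122q_i.
First-order condition (treating rivals' output as given): 144 - 6q_i - 3q_j = 0.
With identical firms every q_j equals q_i, so q_j = q_i and 144 = 9q_i, giving q_i = 16.
Total output Q = 32, so price P = 266 - 3·32 = 170.

170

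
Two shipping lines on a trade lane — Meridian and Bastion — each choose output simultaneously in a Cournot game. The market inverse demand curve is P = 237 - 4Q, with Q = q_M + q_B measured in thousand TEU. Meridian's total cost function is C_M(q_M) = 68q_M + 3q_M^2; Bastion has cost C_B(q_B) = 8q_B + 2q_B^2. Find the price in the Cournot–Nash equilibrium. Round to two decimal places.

Meridian's profit: π_M = (237 - 4Q)q_M - (68q_M + 3q_M²). Setting ∂π_M/∂q_M = 0: 169 - 14q_M - 4(q_B) = 0.
Bastion's profit: π_B = (237 - 4Q)q_B - (8q_B + 2q_B²). Setting ∂π_B/∂q_B = 0: 229 - 12q_B - 4(q_M) = 0.
Rearranging gives the reaction functions q_M = (169 - 4q_B)/14 and q_B = (229 - 4q_M)/12.
Substituting one into the other gives q_M = 139/19 and q_B = 1265/76.
Total output Q = 1821/76, so price P = 237 - 4·(1821/76) = 141.1579.

141.16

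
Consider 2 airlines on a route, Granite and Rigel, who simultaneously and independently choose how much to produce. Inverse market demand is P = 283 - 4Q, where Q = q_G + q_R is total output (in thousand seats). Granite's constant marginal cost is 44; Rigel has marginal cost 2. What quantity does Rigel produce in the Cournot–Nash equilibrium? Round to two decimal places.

Granite's profit: π_G = (283 - 4Q)q_G - (44q_G). Setting ∂π_G/∂q_G = 0: 239 - 8q_G - 4(q_R) = 0.
Rigel's first-order condition: 281 - 8q_R - 4(q_G) = 0.
Rearranging gives the reaction functions q_G = (239 - 4q_R)/8 and q_R = (281 - 4q_G)/8.
Substituting one into the other gives q_G = 197/12 and q_R = 323/12.

26.92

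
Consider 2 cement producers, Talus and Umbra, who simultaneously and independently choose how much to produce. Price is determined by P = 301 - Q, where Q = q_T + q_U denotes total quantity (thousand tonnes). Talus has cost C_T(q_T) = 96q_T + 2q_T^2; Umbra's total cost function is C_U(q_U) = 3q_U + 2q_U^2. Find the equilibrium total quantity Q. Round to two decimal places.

Talus's profit: π_T = (301 - Q)q_T - (96q_T + 2q_T²). Setting ∂π_T/∂q_T = 0: 205 - 6q_T - (q_U) = 0.
Umbra's first-order condition: 298 - 6q_U - (q_T) = 0.
Rearranging gives the reaction functions q_T = (205 - q_U)/6 and q_U = (298 - q_T)/6.
Substituting one into the other gives q_T = 932/35 and q_U = 1583/35.
Total output Q = 932/35 + 1583/35 = 503/7.

71.86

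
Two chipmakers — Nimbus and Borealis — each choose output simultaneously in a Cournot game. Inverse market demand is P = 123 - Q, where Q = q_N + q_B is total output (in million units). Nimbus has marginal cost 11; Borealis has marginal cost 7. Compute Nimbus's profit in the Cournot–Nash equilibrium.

Nimbus's profit: π_N = (123 - Q)q_N - (11q_N). Setting ∂π_N/∂q_N = 0: 112 - 2q_N - (q_B) = 0.
Borealis's profit: π_B = (123 - Q)q_B - (7q_B). Setting ∂π_B/∂q_B = 0: 116 - 2q_B - (q_N) = 0.
Rearranging gives the reaction functions q_N = (112 - q_B)/2 and q_B = (116 - q_N)/2.
Solving the pair: q_N = 36, q_B = 40.
Price P = 123 - 76 = 47.
Nimbus's profit: (47 - 11)·36 = 1296.

1296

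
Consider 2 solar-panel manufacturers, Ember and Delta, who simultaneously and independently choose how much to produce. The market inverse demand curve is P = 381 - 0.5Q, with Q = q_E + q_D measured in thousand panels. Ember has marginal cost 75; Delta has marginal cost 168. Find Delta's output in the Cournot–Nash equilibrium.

Ember's profit: π_E = (381 - 0.5Q)q_E - (75q_E). Setting ∂π_E/∂q_E = 0: 306 - q_E - (1/2)(q_D) = 0.
Delta's profit: π_D = (381 - 0.5Q)q_D - (168q_D). Setting ∂π_D/∂q_D = 0: 213 - q_D - (1/2)(q_E) = 0.
Rearranging gives the reaction functions q_E = (306 - (1/2)q_D) and q_D = (213 - (1/2)q_E).
Substituting one into the other gives q_E = 266 and q_D = 80.

80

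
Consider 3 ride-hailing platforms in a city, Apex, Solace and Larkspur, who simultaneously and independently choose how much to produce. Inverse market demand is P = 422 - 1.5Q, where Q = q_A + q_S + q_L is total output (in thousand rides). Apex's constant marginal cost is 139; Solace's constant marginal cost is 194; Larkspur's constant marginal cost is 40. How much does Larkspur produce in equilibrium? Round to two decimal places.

Apex's profit: π_A = (422 - 1.5Q)q_A - (139q_A). Setting ∂π_A/∂q_A = 0: 283 - 3q_A - (3/2)(q_S + q_L) = 0.
Solace's profit: π_S = (422 - 1.5Q)q_S - (194q_S). Setting ∂π_S/∂q_S = 0: 228 - 3q_S - (3/2)(q_A + q_L) = 0.
Larkspur's first-order condition: 382 - 3q_L - (3/2)(q_A + q_S) = 0.
Summing all 3 equations gives 893 − 6Q = 0, hence Q = 893/6.
Back-substituting: q_A = (283 − 893/4)/(3/2) = 239/6, q_S = (228 − 893/4)/(3/2) = 19/6, q_L = (382 − 893/4)/(3/2) = 635/6.

105.83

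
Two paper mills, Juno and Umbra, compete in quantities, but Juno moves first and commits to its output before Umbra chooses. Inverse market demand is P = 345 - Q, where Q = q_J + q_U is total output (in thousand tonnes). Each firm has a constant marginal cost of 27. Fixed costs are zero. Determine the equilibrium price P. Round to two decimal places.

Solve by backward induction. Given q_J, the follower Umbra maximises π_U = (345 - q_J - q_U)q_U - 27q_U.
Setting the follower's marginal profit to zero, 318 - q_J - 2q_U = 0, i.e. q_U = (318 - q_J)/2.
Juno substitutes q_U(q_J) into its own profit: π_J = q_J(345 - q_J - (318 - q_J)/2) - 27q_J = (186 - (1/2)q_J)q_J - 27q_J.
Maximising: ∂π_J/∂q_J = 159 - q_J = 0, giving q_J = 159.
Then q_U = (318 - 159)/2 = 159/2.
Total output Q = 477/2, so price P = 345 - 477/2 = 213/2.

106.50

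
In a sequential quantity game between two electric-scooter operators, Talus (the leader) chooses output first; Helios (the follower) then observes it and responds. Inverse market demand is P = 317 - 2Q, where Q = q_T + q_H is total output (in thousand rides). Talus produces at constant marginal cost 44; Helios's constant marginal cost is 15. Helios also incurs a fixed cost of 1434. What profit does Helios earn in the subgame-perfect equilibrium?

Solve by backward induction. Given q_T, the follower Helios maximises π_H = (317 - 2q_T - 2q_H)q_H - 15q_H.
Follower FOC: 302 - 2q_T - 4q_H = 0, so q_H(q_T) = (302 - 2q_T)/4.
The leader anticipates this reaction. Substituting into P = 317 - 2Q gives P = 166 - q_T, so π_T = (166 - q_T)q_T - 44q_T.
Maximising: ∂π_T/∂q_T = 122 - 2q_T = 0, giving q_T = 61.
Then q_H = (302 - 2·61)/4 = 45.
Price P = 317 - 2·106 = 105.
Helios's profit: (105 - 15)·45 - 1434 = 2616.

2616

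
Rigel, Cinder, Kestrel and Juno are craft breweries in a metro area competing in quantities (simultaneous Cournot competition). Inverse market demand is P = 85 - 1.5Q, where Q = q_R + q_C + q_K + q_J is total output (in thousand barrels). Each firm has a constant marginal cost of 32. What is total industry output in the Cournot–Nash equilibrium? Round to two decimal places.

28.27

A representative firm's profit is π_i = q_i(85 - 1.5Q) - 32q_i.
Setting ∂π_i/∂q_i = 0 with rivals' quantities fixed: 53 - 3q_i - (3/2)·Σ_{j≠i} q_j = 0.
By symmetry each firm produces the same amount; substituting Σ_{j≠i} q_j = 3q_i yields q_i = 53/(15/2) = 106/15.
Total output Q = 106/15 + 106/15 + 106/15 + 106/15 = 424/15.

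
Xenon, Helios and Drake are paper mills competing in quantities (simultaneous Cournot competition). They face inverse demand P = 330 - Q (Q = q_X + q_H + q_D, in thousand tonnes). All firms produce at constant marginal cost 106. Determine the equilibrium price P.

A representative firm's profit is π_i = q_i(330 - Q) - 106q_i.
First-order condition (treating rivals' output as given): 224 - 2q_i - Σ_{j≠i} q_j = 0.
By symmetry each firm produces the same amount; substituting Σ_{j≠i} q_j = 2q_i yields q_i = 224/4 = 56.
Total output Q = 168, so price P = 330 - 168 = 162.

162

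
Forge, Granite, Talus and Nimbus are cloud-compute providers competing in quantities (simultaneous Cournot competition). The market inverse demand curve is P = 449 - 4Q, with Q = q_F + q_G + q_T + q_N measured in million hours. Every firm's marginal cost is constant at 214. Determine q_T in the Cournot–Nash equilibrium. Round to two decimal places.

A representative firm's profit is π_i = q_i(449 - 4Q) - 214q_i.
Setting ∂π_i/∂q_i = 0 with rivals' quantities fixed: 235 - 8q_i - 4·Σ_{j≠i} q_j = 0.
By symmetry each firm produces the same amount; substituting Σ_{j≠i} q_j = 3q_i yields q_i = 235/20 = 47/4.

11.75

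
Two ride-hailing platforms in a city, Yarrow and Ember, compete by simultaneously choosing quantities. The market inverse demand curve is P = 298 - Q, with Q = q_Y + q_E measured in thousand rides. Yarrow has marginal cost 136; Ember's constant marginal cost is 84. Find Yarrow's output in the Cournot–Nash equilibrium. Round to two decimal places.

36.67

Yarrow's profit: π_Y = (298 - Q)q_Y - (136q_Y). Setting ∂π_Y/∂q_Y = 0: 162 - 2q_Y - (q_E) = 0.
Ember's profit: π_E = (298 - Q)q_E - (84q_E). Setting ∂π_E/∂q_E = 0: 214 - 2q_E - (q_Y) = 0.
Rearranging gives the reaction functions q_Y = (162 - q_E)/2 and q_E = (214 - q_Y)/2.
Substituting one into the other gives q_Y = 110/3 and q_E = 266/3.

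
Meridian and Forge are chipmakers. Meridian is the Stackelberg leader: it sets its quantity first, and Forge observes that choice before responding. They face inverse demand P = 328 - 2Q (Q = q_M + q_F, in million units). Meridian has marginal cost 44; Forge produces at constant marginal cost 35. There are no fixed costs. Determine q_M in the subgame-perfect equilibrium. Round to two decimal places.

The follower Forge best-responds to any q_M: π_F = (328 - 2Q)q_F - 35q_F.
Follower FOC: 293 - 2q_M - 4q_F = 0, so q_F(q_M) = (293 - 2q_M)/4.
Meridian substitutes q_F(q_M) into its own profit: π_M = q_M(328 - 2q_M - (293 - 2q_M)/2) - 44q_M = (363/2 - q_M)q_M - 44q_M.
Maximising: ∂π_M/∂q_M = 275/2 - 2q_M = 0, giving q_M = 275/4.
Then q_F = (293 - 2·(275/4))/4 = 311/8.

68.75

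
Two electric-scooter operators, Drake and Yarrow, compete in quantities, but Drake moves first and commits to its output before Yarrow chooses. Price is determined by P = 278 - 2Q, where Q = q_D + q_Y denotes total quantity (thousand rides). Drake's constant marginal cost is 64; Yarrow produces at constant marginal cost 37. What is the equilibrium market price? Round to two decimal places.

Solve by backward induction. Given q_D, the follower Yarrow maximises π_Y = (278 - 2q_D - 2q_Y)q_Y - 37q_Y.
Follower FOC: 241 - 2q_D - 4q_Y = 0, so q_Y(q_D) = (241 - 2q_D)/4.
The leader anticipates this reaction. Substituting into P = 278 - 2Q gives P = 315/2 - q_D, so π_D = (315/2 - q_D)q_D - 64q_D.
Maximising: ∂π_D/∂q_D = 187/2 - 2q_D = 0, giving q_D = 187/4.
Then q_Y = (241 - 2·(187/4))/4 = 295/8.
Total output Q = 669/8, so price P = 278 - 2·(669/8) = 443/4.

110.75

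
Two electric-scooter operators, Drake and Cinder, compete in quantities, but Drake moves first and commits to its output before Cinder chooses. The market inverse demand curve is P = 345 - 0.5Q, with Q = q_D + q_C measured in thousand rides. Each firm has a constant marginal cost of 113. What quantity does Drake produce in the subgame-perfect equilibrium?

Solve by backward induction. Given q_D, the follower Cinder maximises π_C = (345 - (1/2)q_D - (1/2)q_C)q_C - 113q_C.
Follower FOC: 232 - (1/2)q_D - q_C = 0, so q_C(q_D) = (232 - (1/2)q_D).
Drake substitutes q_C(q_D) into its own profit: π_D = q_D(345 - (1/2)q_D - (232 - (1/2)q_D)/2) - 113q_D = (229 - (1/4)q_D)q_D - 113q_D.
The leader's first-order condition 116 - (1/2)q_D = 0 yields q_D = 232.
Then q_C = (232 - (1/2)·232) = 116.

232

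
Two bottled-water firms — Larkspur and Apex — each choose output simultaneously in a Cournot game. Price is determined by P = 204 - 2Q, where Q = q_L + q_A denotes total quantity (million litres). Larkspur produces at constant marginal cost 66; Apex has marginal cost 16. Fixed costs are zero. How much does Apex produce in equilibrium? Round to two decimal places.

Larkspur's profit: π_L = (204 - 2Q)q_L - (66q_L). Setting ∂π_L/∂q_L = 0: 138 - 4q_L - 2(q_A) = 0.
Apex's profit: π_A = (204 - 2Q)q_A - (16q_A). Setting ∂π_A/∂q_A = 0: 188 - 4q_A - 2(q_L) = 0.
Rearranging gives the reaction functions q_L = (138 - 2q_A)/4 and q_A = (188 - 2q_L)/4.
Substituting one into the other gives q_L = 44/3 and q_A = 119/3.

39.67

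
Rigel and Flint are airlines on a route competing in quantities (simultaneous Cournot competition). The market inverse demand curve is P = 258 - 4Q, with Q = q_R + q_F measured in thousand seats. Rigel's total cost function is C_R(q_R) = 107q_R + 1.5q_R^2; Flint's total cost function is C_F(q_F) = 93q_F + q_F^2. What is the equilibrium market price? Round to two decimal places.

170.30

Rigel's profit: π_R = (258 - 4Q)q_R - (107q_R + (3/2)q_R²). Setting ∂π_R/∂q_R = 0: 151 - 11q_R - 4(q_F) = 0.
Flint's profit: π_F = (258 - 4Q)q_F - (93q_F + q_F²). Setting ∂π_F/∂q_F = 0: 165 - 10q_F - 4(q_R) = 0.
Rearranging gives the reaction functions q_R = (151 - 4q_F)/11 and q_F = (165 - 4q_R)/10.
Solving the pair: q_R = 425/47, q_F = 1211/94.
Total output Q = 21.9255, so price P = 258 - 4·21.9255 = 170.2979.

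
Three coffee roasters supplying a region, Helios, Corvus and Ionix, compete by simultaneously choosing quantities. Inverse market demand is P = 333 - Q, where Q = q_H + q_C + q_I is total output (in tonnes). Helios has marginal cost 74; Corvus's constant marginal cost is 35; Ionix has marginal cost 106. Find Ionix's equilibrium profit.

Helios's profit: π_H = (333 - Q)q_H - (74q_H). Setting ∂π_H/∂q_H = 0: 259 - 2q_H - (q_C + q_I) = 0.
Corvus's profit: π_C = (333 - Q)q_C - (35q_C). Setting ∂π_C/∂q_C = 0: 298 - 2q_C - (q_H + q_I) = 0.
Ionix's profit: π_I = (333 - Q)q_I - (106q_I). Setting ∂π_I/∂q_I = 0: 227 - 2q_I - (q_H + q_C) = 0.
Summing all 3 equations gives 784 − 4Q = 0, hence Q = 196.
Back-substituting: q_H = (259 − 196) = 63, q_C = (298 − 196) = 102, q_I = (227 − 196) = 31.
Price P = 333 - 196 = 137.
Ionix's profit: (137 - 106)·31 = 961.

961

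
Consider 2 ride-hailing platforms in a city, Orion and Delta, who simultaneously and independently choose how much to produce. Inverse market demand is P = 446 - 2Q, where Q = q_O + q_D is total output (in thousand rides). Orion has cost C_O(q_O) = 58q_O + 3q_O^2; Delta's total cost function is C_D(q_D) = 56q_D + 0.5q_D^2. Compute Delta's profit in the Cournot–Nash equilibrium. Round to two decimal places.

Orion's profit: π_O = (446 - 2Q)q_O - (58q_O + 3q_O²). Setting ∂π_O/∂q_O = 0: 388 - 10q_O - 2(q_D) = 0.
Delta's first-order condition: 390 - 5q_D - 2(q_O) = 0.
Rearranging gives the reaction functions q_O = (388 - 2q_D)/10 and q_D = (390 - 2q_O)/5.
Solving the pair: q_O = 580/23, q_D = 1562/23.
Price P = 446 - 2·93.1304 = 259.7391.
Delta's profit: 259.7391·(1562/23) - 56·(1562/23) - (1/2)(1562/23)² = 11530.4537.

11530.45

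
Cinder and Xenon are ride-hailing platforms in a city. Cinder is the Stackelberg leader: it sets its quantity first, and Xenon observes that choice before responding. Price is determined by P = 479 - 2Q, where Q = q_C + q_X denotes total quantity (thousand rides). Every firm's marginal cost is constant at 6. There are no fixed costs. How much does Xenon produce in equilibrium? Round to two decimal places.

The follower Xenon best-responds to any q_C: π_X = (479 - 2Q)q_X - 6q_X.
∂π_X/∂q_X = 473 - 2q_C - 4q_X = 0 gives the reaction function q_X = (473 - 2q_C)/4.
Cinder substitutes q_X(q_C) into its own profit: π_C = q_C(479 - 2q_C - (473 - 2q_C)/2) - 6q_C = (485/2 - q_C)q_C - 6q_C.
Leader FOC: 473/2 - 2q_C = 0, so q_C = 473/4.
Then q_X = (473 - 2·(473/4))/4 = 473/8.

59.13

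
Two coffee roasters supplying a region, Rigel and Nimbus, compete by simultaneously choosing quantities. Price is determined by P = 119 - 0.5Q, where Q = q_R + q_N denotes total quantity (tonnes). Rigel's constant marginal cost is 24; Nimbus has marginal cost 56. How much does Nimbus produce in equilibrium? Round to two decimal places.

Rigel's profit: π_R = (119 - 0.5Q)q_R - (24q_R). Setting ∂π_R/∂q_R = 0: 95 - q_R - (1/2)(q_N) = 0.
Nimbus's first-order condition: 63 - q_N - (1/2)(q_R) = 0.
Rearranging gives the reaction functions q_R = (95 - (1/2)q_N) and q_N = (63 - (1/2)q_R).
Substituting one into the other gives q_R = 254/3 and q_N = 62/3.

20.67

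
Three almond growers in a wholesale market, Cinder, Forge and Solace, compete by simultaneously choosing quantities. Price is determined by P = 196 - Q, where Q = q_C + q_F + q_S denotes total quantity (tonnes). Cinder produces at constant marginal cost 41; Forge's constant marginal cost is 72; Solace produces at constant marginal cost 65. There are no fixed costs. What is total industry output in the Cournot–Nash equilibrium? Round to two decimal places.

102.50

Cinder's profit: π_C = (196 - Q)q_C - (41q_C). Setting ∂π_C/∂q_C = 0: 155 - 2q_C - (q_F + q_S) = 0.
Forge's first-order condition: 124 - 2q_F - (q_C + q_S) = 0.
Solace's first-order condition: 131 - 2q_S - (q_C + q_F) = 0.
Adding the 3 first-order conditions: 410 − 4Q = 0, so Q = 205/2.
Back-substituting: q_C = (155 − 205/2) = 105/2, q_F = (124 − 205/2) = 43/2, q_S = (131 − 205/2) = 57/2.
Total output Q = 105/2 + 43/2 + 57/2 = 205/2.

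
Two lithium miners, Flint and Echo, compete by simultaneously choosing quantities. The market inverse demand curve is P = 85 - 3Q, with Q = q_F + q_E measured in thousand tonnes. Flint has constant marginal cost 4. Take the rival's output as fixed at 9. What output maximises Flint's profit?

9

With the rival's output fixed at 9, Flint's profit is π_F = (85 - 3·9 - 3q_F)q_F - (4q_F) = (58 - 3q_F)q_F - (4q_F).
∂π_F/∂q_F = 54 - 6q_F = 0, so q_F = 9.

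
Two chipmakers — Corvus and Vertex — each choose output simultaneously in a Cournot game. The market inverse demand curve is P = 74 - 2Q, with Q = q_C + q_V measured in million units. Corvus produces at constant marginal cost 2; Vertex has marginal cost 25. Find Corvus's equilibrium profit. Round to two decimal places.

501.39

Corvus's profit: π_C = (74 - 2Q)q_C - (2q_C). Setting ∂π_C/∂q_C = 0: 72 - 4q_C - 2(q_V) = 0.
Vertex's first-order condition: 49 - 4q_V - 2(q_C) = 0.
Rearranging gives the reaction functions q_C = (72 - 2q_V)/4 and q_V = (49 - 2q_C)/4.
Solving the pair: q_C = 95/6, q_V = 13/3.
Price P = 74 - 2·(121/6) = 101/3.
Corvus's profit: (101/3 - 2)·(95/6) = 501.3889.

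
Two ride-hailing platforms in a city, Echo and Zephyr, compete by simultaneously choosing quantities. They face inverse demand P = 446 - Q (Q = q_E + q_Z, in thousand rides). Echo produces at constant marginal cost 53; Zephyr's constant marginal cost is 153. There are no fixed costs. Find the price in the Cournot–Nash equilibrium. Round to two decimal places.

217.33

Echo's profit: π_E = (446 - Q)q_E - (53q_E). Setting ∂π_E/∂q_E = 0: 393 - 2q_E - (q_Z) = 0.
Zephyr's first-order condition: 293 - 2q_Z - (q_E) = 0.
Best responses: q_E = (393 - q_Z)/2, q_Z = (293 - q_E)/2.
Substituting one into the other gives q_E = 493/3 and q_Z = 193/3.
Total output Q = 686/3, so price P = 446 - 686/3 = 652/3.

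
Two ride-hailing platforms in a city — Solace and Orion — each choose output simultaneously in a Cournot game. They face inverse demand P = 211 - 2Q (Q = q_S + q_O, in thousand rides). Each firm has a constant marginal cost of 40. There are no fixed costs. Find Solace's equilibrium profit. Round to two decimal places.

A representative firm's profit is π_i = q_i(211 - 2Q) - 40q_i.
Setting ∂π_i/∂q_i = 0 with rivals' quantities fixed: 171 - 4q_i - 2q_j = 0.
By symmetry each firm produces the same amount; substituting q_j = q_i yields q_i = 171/6 = 57/2.
Price P = 211 - 2·57 = 97.
Solace's profit: (97 - 40)·(57/2) = 1624.5000.

1624.50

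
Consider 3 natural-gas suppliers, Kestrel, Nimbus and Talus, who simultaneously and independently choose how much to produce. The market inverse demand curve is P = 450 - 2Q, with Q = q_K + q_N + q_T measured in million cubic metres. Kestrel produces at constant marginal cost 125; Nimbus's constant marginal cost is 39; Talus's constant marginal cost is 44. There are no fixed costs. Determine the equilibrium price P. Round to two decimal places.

164.50

Kestrel's profit: π_K = (450 - 2Q)q_K - (125q_K). Setting ∂π_K/∂q_K = 0: 325 - 4q_K - 2(q_N + q_T) = 0.
Nimbus's profit: π_N = (450 - 2Q)q_N - (39q_N). Setting ∂π_N/∂q_N = 0: 411 - 4q_N - 2(q_K + q_T) = 0.
Talus's profit: π_T = (450 - 2Q)q_T - (44q_T). Setting ∂π_T/∂q_T = 0: 406 - 4q_T - 2(q_K + q_N) = 0.
Adding the 3 first-order conditions: 1142 − 8Q = 0, so Q = 571/4.
Back-substituting: q_K = (325 − 571/2)/2 = 79/4, q_N = (411 − 571/2)/2 = 251/4, q_T = (406 − 571/2)/2 = 241/4.
Total output Q = 571/4, so price P = 450 - 2·(571/4) = 329/2.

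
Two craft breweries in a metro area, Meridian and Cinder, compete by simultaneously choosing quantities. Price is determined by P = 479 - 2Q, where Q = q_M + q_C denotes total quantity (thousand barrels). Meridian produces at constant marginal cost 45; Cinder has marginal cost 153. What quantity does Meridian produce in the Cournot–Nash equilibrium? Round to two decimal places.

Meridian's profit: π_M = (479 - 2Q)q_M - (45q_M). Setting ∂π_M/∂q_M = 0: 434 - 4q_M - 2(q_C) = 0.
Cinder's first-order condition: 326 - 4q_C - 2(q_M) = 0.
Best responses: q_M = (434 - 2q_C)/4, q_C = (326 - 2q_M)/4.
Solving the pair: q_M = 271/3, q_C = 109/3.

90.33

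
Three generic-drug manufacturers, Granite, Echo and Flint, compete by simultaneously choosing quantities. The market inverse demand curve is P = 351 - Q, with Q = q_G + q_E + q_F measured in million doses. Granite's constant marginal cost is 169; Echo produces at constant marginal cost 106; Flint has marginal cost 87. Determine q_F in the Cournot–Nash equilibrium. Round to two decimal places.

Granite's profit: π_G = (351 - Q)q_G - (169q_G). Setting ∂π_G/∂q_G = 0: 182 - 2q_G - (q_E + q_F) = 0.
Echo's profit: π_E = (351 - Q)q_E - (106q_E). Setting ∂π_E/∂q_E = 0: 245 - 2q_E - (q_G + q_F) = 0.
Flint's profit: π_F = (351 - Q)q_F - (87q_F). Setting ∂π_F/∂q_F = 0: 264 - 2q_F - (q_G + q_E) = 0.
Adding the 3 first-order conditions: 691 − 4Q = 0, so Q = 691/4.
Back-substituting: q_G = (182 − 691/4) = 37/4, q_E = (245 − 691/4) = 289/4, q_F = (264 − 691/4) = 365/4.

91.25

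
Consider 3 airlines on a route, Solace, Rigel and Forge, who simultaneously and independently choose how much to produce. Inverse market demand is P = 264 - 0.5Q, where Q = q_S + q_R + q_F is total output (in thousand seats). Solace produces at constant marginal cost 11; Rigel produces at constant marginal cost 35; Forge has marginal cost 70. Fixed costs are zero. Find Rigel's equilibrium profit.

Solace's profit: π_S = (264 - 0.5Q)q_S - (11q_S). Setting ∂π_S/∂q_S = 0: 253 - q_S - (1/2)(q_R + q_F) = 0.
Rigel's profit: π_R = (264 - 0.5Q)q_R - (35q_R). Setting ∂π_R/∂q_R = 0: 229 - q_R - (1/2)(q_S + q_F) = 0.
Forge's profit: π_F = (264 - 0.5Q)q_F - (70q_F). Setting ∂π_F/∂q_F = 0: 194 - q_F - (1/2)(q_S + q_R) = 0.
Adding the 3 first-order conditions: 676 − 2Q = 0, so Q = 338.
Back-substituting: q_S = (253 − 169)/(1/2) = 168, q_R = (229 − 169)/(1/2) = 120, q_F = (194 − 169)/(1/2) = 50.
Price P = 264 - (1/2)·338 = 95.
Rigel's profit: (95 - 35)·120 = 7200.

7200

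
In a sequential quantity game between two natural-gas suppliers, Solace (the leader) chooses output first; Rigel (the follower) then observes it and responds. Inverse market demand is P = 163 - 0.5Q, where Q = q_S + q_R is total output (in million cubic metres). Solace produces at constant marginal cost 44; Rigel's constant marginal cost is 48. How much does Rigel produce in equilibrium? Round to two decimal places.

53.50

The follower Rigel best-responds to any q_S: π_R = (163 - 0.5Q)q_R - 48q_R.
Follower FOC: 115 - (1/2)q_S - q_R = 0, so q_R(q_S) = (115 - (1/2)q_S).
The leader anticipates this reaction. Substituting into P = 163 - 0.5Q gives P = 211/2 - (1/4)q_S, so π_S = (211/2 - (1/4)q_S)q_S - 44q_S.
Leader FOC: 123/2 - (1/2)q_S = 0, so q_S = 123.
Then q_R = (115 - (1/2)·123) = 107/2.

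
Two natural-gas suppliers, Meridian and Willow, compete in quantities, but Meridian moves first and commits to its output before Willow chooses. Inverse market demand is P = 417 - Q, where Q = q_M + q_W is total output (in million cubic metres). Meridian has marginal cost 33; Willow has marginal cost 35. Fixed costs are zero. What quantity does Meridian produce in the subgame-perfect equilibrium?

193

The follower Willow best-responds to any q_M: π_W = (417 - Q)q_W - 35q_W.
Follower FOC: 382 - q_M - 2q_W = 0, so q_W(q_M) = (382 - q_M)/2.
The leader anticipates this reaction. Substituting into P = 417 - Q gives P = 226 - (1/2)q_M, so π_M = (226 - (1/2)q_M)q_M - 33q_M.
Maximising: ∂π_M/∂q_M = 193 - q_M = 0, giving q_M = 193.
Then q_W = (382 - 193)/2 = 189/2.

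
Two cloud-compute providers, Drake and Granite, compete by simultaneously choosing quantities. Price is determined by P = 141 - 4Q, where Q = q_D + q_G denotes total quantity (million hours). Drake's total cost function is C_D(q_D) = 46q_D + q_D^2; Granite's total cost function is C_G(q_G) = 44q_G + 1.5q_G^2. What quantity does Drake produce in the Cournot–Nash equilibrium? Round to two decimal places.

Drake's profit: π_D = (141 - 4Q)q_D - (46q_D + q_D²). Setting ∂π_D/∂q_D = 0: 95 - 10q_D - 4(q_G) = 0.
Granite's first-order condition: 97 - 11q_G - 4(q_D) = 0.
Rearranging gives the reaction functions q_D = (95 - 4q_G)/10 and q_G = (97 - 4q_D)/11.
Solving the pair: q_D = 657/94, q_G = 295/47.

6.99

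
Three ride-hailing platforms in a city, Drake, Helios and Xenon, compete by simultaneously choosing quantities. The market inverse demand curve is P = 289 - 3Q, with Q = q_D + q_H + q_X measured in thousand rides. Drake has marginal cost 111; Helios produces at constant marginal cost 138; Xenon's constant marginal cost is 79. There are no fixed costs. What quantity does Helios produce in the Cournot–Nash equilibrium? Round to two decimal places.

Drake's profit: π_D = (289 - 3Q)q_D - (111q_D). Setting ∂π_D/∂q_D = 0: 178 - 6q_D - 3(q_H + q_X) = 0.
Helios's first-order condition: 151 - 6q_H - 3(q_D + q_X) = 0.
Xenon's first-order condition: 210 - 6q_X - 3(q_D + q_H) = 0.
Adding the 3 conditions: 539 − 6Q − 6Q = 0, i.e. Q = 539/12.
Back-substituting: q_D = (178 − 539/4)/3 = 173/12, q_H = (151 − 539/4)/3 = 65/12, q_X = (210 − 539/4)/3 = 301/12.

5.42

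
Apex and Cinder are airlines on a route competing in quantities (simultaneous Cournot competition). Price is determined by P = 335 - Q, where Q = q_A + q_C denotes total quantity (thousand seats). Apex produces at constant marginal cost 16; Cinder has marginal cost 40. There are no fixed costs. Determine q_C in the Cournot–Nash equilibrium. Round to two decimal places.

90.33

Apex's profit: π_A = (335 - Q)q_A - (16q_A). Setting ∂π_A/∂q_A = 0: 319 - 2q_A - (q_C) = 0.
Cinder's first-order condition: 295 - 2q_C - (q_A) = 0.
Best responses: q_A = (319 - q_C)/2, q_C = (295 - q_A)/2.
Solving the pair: q_A = 343/3, q_C = 271/3.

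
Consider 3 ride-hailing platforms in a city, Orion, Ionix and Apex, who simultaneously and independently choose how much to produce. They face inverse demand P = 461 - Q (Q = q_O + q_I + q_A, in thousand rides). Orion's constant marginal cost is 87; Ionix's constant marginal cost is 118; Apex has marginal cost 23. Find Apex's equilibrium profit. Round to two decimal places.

Orion's profit: π_O = (461 - Q)q_O - (87q_O). Setting ∂π_O/∂q_O = 0: 374 - 2q_O - (q_I + q_A) = 0.
Ionix's first-order condition: 343 - 2q_I - (q_O + q_A) = 0.
Apex's first-order condition: 438 - 2q_A - (q_O + q_I) = 0.
Adding the 3 first-order conditions: 1155 − 4Q = 0, so Q = 1155/4.
Back-substituting: q_O = (374 − 1155/4) = 341/4, q_I = (343 − 1155/4) = 217/4, q_A = (438 − 1155/4) = 597/4.
Price P = 461 - 1155/4 = 689/4.
Apex's profit: (689/4 - 23)·(597/4) = 22275.5625.

22275.56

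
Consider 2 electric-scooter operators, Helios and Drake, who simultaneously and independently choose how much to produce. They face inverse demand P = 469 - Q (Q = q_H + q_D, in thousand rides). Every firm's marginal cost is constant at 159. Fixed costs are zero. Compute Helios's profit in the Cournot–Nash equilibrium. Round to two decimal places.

10677.78

A representative firm's profit is π_i = q_i(469 - Q) - 159q_i.
First-order condition (treating rivals' output as given): 310 - 2q_i - q_j = 0.
With identical firms every q_j equals q_i, so q_j = q_i and 310 = 3q_i, giving q_i = 310/3.
Price P = 469 - 620/3 = 787/3.
Helios's profit: (787/3 - 159)·(310/3) = 10677.7778.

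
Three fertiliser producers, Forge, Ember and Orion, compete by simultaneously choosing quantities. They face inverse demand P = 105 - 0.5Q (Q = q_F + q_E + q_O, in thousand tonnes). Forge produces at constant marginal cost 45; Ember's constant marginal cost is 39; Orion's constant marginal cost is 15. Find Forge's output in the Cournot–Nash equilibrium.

12

Forge's profit: π_F = (105 - 0.5Q)q_F - (45q_F). Setting ∂π_F/∂q_F = 0: 60 - q_F - (1/2)(q_E + q_O) = 0.
Ember's first-order condition: 66 - q_E - (1/2)(q_F + q_O) = 0.
Orion's profit: π_O = (105 - 0.5Q)q_O - (15q_O). Setting ∂π_O/∂q_O = 0: 90 - q_O - (1/2)(q_F + q_E) = 0.
Summing all 3 equations gives 216 − 2Q = 0, hence Q = 108.
Back-substituting: q_F = (60 − 54)/(1/2) = 12, q_E = (66 − 54)/(1/2) = 24, q_O = (90 − 54)/(1/2) = 72.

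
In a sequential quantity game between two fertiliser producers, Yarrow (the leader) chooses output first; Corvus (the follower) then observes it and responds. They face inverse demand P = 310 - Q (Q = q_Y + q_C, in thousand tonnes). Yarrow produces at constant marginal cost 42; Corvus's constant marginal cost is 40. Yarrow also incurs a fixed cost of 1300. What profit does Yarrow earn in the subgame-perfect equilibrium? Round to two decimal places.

7544.50

The follower Corvus best-responds to any q_Y: π_C = (310 - Q)q_C - 40q_C.
∂π_C/∂q_C = 270 - q_Y - 2q_C = 0 gives the reaction function q_C = (270 - q_Y)/2.
Yarrow substitutes q_C(q_Y) into its own profit: π_Y = q_Y(310 - q_Y - (270 - q_Y)/2) - 42q_Y = (175 - (1/2)q_Y)q_Y - 42q_Y.
Maximising: ∂π_Y/∂q_Y = 133 - q_Y = 0, giving q_Y = 133.
Then q_C = (270 - 133)/2 = 137/2.
Price P = 310 - 403/2 = 217/2.
Yarrow's profit: (217/2 - 42)·133 - 1300 = 7544.5000.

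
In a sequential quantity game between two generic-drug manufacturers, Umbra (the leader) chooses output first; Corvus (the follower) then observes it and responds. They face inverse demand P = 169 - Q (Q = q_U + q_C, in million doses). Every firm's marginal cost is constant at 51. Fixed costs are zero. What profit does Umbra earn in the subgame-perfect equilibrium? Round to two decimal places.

1740.50

Solve by backward induction. Given q_U, the follower Corvus maximises π_C = (169 - q_U - q_C)q_C - 51q_C.
Follower FOC: 118 - q_U - 2q_C = 0, so q_C(q_U) = (118 - q_U)/2.
Umbra substitutes q_C(q_U) into its own profit: π_U = q_U(169 - q_U - (118 - q_U)/2) - 51q_U = (110 - (1/2)q_U)q_U - 51q_U.
Leader FOC: 59 - q_U = 0, so q_U = 59.
Then q_C = (118 - 59)/2 = 59/2.
Price P = 169 - 177/2 = 161/2.
Umbra's profit: (161/2 - 51)·59 = 1740.5000.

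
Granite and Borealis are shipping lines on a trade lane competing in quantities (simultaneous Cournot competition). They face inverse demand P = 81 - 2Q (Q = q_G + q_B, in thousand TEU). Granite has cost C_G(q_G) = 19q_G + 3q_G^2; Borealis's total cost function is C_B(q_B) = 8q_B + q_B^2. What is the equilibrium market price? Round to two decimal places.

Granite's profit: π_G = (81 - 2Q)q_G - (19q_G + 3q_G²). Setting ∂π_G/∂q_G = 0: 62 - 10q_G - 2(q_B) = 0.
Borealis's first-order condition: 73 - 6q_B - 2(q_G) = 0.
Best responses: q_G = (62 - 2q_B)/10, q_B = (73 - 2q_G)/6.
Substituting one into the other gives q_G = 113/28 and q_B = 303/28.
Total output Q = 104/7, so price P = 81 - 2·(104/7) = 359/7.

51.29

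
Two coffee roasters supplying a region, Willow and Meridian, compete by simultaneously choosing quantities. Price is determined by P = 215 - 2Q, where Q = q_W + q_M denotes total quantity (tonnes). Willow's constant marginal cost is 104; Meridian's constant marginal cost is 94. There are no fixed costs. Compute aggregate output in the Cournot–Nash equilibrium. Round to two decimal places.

Willow's profit: π_W = (215 - 2Q)q_W - (104q_W). Setting ∂π_W/∂q_W = 0: 111 - 4q_W - 2(q_M) = 0.
Meridian's profit: π_M = (215 - 2Q)q_M - (94q_M). Setting ∂π_M/∂q_M = 0: 121 - 4q_M - 2(q_W) = 0.
Best responses: q_W = (111 - 2q_M)/4, q_M = (121 - 2q_W)/4.
Solving the pair: q_W = 101/6, q_M = 131/6.
Total output Q = 101/6 + 131/6 = 116/3.

38.67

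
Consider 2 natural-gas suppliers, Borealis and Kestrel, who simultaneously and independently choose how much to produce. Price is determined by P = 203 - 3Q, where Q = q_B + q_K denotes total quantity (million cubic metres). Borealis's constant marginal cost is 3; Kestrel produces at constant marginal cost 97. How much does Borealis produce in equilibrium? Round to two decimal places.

32.67

Borealis's profit: π_B = (203 - 3Q)q_B - (3q_B). Setting ∂π_B/∂q_B = 0: 200 - 6q_B - 3(q_K) = 0.
Kestrel's first-order condition: 106 - 6q_K - 3(q_B) = 0.
So q_B = (200 - 3q_K)/6 and q_K = (106 - 3q_B)/6.
Solving the pair: q_B = 98/3, q_K = 4/3.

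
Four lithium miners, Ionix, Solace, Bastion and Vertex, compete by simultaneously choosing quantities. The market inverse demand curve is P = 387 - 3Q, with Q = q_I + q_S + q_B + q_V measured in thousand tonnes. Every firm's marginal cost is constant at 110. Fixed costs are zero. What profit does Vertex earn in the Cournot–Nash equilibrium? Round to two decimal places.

A representative firm's profit is π_i = q_i(387 - 3Q) - 110q_i.
Setting ∂π_i/∂q_i = 0 with rivals' quantities fixed: 277 - 6q_i - 3·Σ_{j≠i} q_j = 0.
With identical firms every q_j equals q_i, so Σ_{j≠i} q_j = 3q_i and 277 = 15q_i, giving q_i = 277/15.
Price P = 387 - 3·(1108/15) = 827/5.
Vertex's profit: (827/5 - 110)·(277/15) = 1023.0533.

1023.05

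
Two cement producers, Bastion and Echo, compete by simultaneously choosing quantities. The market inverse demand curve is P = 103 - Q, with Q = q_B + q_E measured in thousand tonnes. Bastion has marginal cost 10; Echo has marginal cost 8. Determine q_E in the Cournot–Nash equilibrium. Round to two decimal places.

Bastion's profit: π_B = (103 - Q)q_B - (10q_B). Setting ∂π_B/∂q_B = 0: 93 - 2q_B - (q_E) = 0.
Echo's profit: π_E = (103 - Q)q_E - (8q_E). Setting ∂π_E/∂q_E = 0: 95 - 2q_E - (q_B) = 0.
So q_B = (93 - q_E)/2 and q_E = (95 - q_B)/2.
Solving the pair: q_B = 91/3, q_E = 97/3.

32.33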